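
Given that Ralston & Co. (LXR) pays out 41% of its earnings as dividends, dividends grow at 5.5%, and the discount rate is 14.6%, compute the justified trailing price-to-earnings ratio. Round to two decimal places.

4.75

Justified trailing P/E = b(1+g)/(r−g) = 0.41×(1+0.055)/(0.146−0.055) = 4.7533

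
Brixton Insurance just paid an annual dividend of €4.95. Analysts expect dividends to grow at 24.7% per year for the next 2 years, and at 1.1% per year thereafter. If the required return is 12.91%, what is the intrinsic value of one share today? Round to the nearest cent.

€63.19

Two-stage DDM. Project D₁…D_2 at 0.247, terminal growth 0.011, discount at r = 0.1291.
D_1 = 6.1726
D_2 = 7.6973
Terminal value at t=2: TV = D_3/(r−g) = 7.7820/(0.1291−0.011) = 65.8930
P₀ = 6.1726/(1+0.1291)^1 + 7.6973/(1+0.1291)^2 + 65.8930/(1+0.1291)^2 = 63.1908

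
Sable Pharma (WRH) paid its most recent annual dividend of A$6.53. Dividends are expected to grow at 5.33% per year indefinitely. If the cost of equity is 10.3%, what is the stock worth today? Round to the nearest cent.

Gordon growth model: P₀ = D₁/(r − g). D₁ = 6.53 × (1 + 0.0533) = 6.8780.
P₀ = 6.8780 / (0.103 − 0.0533) = 6.8780 / 0.0497 = 138.3913

A$138.39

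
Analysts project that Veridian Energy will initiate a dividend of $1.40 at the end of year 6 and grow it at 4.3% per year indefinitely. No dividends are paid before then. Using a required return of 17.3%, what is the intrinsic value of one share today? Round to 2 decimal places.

Deferred-dividend DDM. At t=5 the remaining stream is a growing perpetuity with first payment D_6 = 1.40.
V_5 = D_6/(r−g) = 1.40/(0.173−0.043) = 10.7692
P₀ = V_5/(1+r)^5 = 10.7692/(1+0.173)^5 = 4.8495

$4.85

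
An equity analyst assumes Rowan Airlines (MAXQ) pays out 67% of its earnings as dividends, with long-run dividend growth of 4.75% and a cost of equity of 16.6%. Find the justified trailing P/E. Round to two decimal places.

5.92

Justified trailing P/E = b(1+g)/(r−g) = 0.67×(1+0.0475)/(0.166−0.0475) = 5.9226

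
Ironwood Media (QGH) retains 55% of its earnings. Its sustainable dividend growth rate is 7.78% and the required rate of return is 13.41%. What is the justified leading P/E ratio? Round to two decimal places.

7.99

Payout ratio b = 1 − 0.55 = 0.45.
Justified leading P/E = b/(r−g) = 0.45/(0.1341−0.0778) = 7.9929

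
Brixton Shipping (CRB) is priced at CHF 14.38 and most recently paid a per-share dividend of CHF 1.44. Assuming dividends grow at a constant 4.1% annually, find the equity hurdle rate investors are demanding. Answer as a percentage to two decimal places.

Rearranging the constant-growth DDM: r = D₁/P₀ + g.
D₁ = 1.44 × (1 + 0.041) = 1.4990.
r = 1.4990 / 14.38 + 0.041 = 0.10424 + 0.041 = 0.14524

14.52%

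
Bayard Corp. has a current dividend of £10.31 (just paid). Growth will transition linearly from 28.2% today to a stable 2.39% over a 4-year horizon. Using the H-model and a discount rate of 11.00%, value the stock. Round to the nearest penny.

H-model: P₀ = D₀[(1+g_L) + H(g_S−g_L)]/(r−g_L), with H = 4/2 = 2.
P₀ = 10.31 × [(1+0.0239) + 2×(0.282−0.0239)] / (0.11−0.0239)
   = 10.31 × 1.5401 / 0.0861 = 184.4185

£184.42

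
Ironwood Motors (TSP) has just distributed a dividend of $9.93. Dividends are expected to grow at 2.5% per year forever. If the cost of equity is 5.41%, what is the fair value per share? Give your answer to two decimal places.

$349.77

Gordon growth model: P₀ = D₁/(r − g). D₁ = 9.93 × (1 + 0.025) = 10.1782.
P₀ = 10.1782 / (0.0541 − 0.025) = 10.1782 / 0.0291 = 349.7680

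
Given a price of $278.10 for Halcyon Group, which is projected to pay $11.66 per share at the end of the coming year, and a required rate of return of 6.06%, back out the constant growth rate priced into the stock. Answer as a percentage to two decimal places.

From P₀ = D₁/(r − g), the implied growth is g = r − D₁/P₀.
g = 0.0606 − 11.66/278.10 = 0.0606 − 0.04193 = 0.01867

1.87%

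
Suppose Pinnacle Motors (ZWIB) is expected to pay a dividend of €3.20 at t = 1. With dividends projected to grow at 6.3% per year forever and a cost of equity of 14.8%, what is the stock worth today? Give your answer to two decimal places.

Gordon growth model: P₀ = D₁/(r − g), with D₁ = 3.20 given directly.
P₀ = 3.2000 / (0.148 − 0.063) = 3.2000 / 0.085 = 37.6471

€37.65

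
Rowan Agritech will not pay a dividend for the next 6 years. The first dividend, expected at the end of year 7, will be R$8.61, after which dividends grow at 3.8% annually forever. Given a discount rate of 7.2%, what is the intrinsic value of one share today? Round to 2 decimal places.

Deferred-dividend DDM. At t=6 the remaining stream is a growing perpetuity with first payment D_7 = 8.61.
V_6 = D_7/(r−g) = 8.61/(0.072−0.038) = 253.2353
P₀ = V_6/(1+r)^6 = 253.2353/(1+0.072)^6 = 166.8613

R$166.86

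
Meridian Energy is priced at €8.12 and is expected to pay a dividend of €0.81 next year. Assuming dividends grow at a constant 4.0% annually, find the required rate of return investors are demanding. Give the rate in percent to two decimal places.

13.98%

Rearranging the constant-growth DDM: r = D₁/P₀ + g.
r = 0.8100 / 8.12 + 0.04 = 0.09975 + 0.04 = 0.13975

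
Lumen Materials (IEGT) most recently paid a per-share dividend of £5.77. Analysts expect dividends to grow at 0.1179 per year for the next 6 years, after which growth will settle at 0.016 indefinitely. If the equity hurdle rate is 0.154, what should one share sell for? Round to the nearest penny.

Two-stage DDM. Project D₁…D_6 at 0.1179, terminal growth 0.016, discount at r = 0.154.
D_1 = 6.4503
D_2 = 7.2108
D_3 = 8.0609
D_4 = 9.0113
D_5 = 10.0737
D_6 = 11.2614
Terminal value at t=6: TV = D_7/(r−g) = 11.4416/(0.154−0.016) = 82.9102
P₀ = 6.4503/(1+0.154)^1 + 7.2108/(1+0.154)^2 + 8.0609/(1+0.154)^3 + 9.0113/(1+0.154)^4 + 10.0737/(1+0.154)^5 + 11.2614/(1+0.154)^6 + 82.9102/(1+0.154)^6 = 66.1264

£66.13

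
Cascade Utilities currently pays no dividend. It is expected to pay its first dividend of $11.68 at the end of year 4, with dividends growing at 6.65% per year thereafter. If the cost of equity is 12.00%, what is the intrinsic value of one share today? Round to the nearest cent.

Deferred-dividend DDM. At t=3 the remaining stream is a growing perpetuity with first payment D_4 = 11.68.
V_3 = D_4/(r−g) = 11.68/(0.12−0.0665) = 218.3178
P₀ = V_3/(1+r)^3 = 218.3178/(1+0.12)^3 = 155.3943

$155.39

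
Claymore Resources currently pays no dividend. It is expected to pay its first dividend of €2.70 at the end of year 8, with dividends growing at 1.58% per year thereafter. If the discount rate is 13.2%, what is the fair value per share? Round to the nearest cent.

€9.76

Deferred-dividend DDM. At t=7 the remaining stream is a growing perpetuity with first payment D_8 = 2.70.
V_7 = D_8/(r−g) = 2.70/(0.132−0.0158) = 23.2358
P₀ = V_7/(1+r)^7 = 23.2358/(1+0.132)^7 = 9.7551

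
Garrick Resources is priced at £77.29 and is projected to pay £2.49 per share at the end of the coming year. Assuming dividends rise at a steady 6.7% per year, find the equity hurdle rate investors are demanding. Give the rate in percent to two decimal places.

9.92%

Rearranging the constant-growth DDM: r = D₁/P₀ + g.
r = 2.4900 / 77.29 + 0.067 = 0.03222 + 0.067 = 0.09922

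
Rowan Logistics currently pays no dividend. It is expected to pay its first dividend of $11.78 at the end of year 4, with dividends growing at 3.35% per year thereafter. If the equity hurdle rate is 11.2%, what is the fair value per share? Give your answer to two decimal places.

$109.13

Deferred-dividend DDM. At t=3 the remaining stream is a growing perpetuity with first payment D_4 = 11.78.
V_3 = D_4/(r−g) = 11.78/(0.112−0.0335) = 150.0637
P₀ = V_3/(1+r)^3 = 150.0637/(1+0.112)^3 = 109.1343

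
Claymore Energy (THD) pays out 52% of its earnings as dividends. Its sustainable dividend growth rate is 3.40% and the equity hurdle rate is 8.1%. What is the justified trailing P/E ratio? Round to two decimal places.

Justified trailing P/E = b(1+g)/(r−g) = 0.52×(1+0.034)/(0.081−0.034) = 11.4400

11.44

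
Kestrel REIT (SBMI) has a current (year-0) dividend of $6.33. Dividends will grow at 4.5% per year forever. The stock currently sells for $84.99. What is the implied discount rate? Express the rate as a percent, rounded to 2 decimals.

12.28%

Rearranging the constant-growth DDM: r = D₁/P₀ + g.
D₁ = 6.33 × (1 + 0.045) = 6.6148.
r = 6.6148 / 84.99 + 0.045 = 0.07783 + 0.045 = 0.12283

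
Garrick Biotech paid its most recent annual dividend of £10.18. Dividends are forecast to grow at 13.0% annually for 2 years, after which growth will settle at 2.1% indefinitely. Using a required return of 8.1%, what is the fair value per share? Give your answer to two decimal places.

£211.06

Two-stage DDM. Project D₁…D_2 at 0.13, terminal growth 0.021, discount at r = 0.081.
D_1 = 11.5034
D_2 = 12.9988
Terminal value at t=2: TV = D_3/(r−g) = 13.2718/(0.081−0.021) = 221.1970
P₀ = 11.5034/(1+0.081)^1 + 12.9988/(1+0.081)^2 + 221.1970/(1+0.081)^2 = 211.0553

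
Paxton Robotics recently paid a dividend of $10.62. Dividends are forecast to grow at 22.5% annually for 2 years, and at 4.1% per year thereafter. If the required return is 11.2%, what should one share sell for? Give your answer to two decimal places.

$213.55

Two-stage DDM. Project D₁…D_2 at 0.225, terminal growth 0.041, discount at r = 0.112.
D_1 = 13.0095
D_2 = 15.9366
Terminal value at t=2: TV = D_3/(r−g) = 16.5900/(0.112−0.041) = 233.6625
P₀ = 13.0095/(1+0.112)^1 + 15.9366/(1+0.112)^2 + 233.6625/(1+0.112)^2 = 213.5514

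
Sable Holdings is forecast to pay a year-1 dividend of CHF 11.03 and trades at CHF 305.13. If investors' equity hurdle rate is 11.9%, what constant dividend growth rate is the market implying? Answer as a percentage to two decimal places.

From P₀ = D₁/(r − g), the implied growth is g = r − D₁/P₀.
g = 0.119 − 11.03/305.13 = 0.119 − 0.03615 = 0.08285

8.29%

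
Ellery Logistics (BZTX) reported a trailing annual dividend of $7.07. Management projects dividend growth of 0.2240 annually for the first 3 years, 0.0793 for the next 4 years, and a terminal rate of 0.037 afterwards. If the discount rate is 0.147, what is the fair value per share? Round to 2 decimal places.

$117.27

Three-stage DDM. Project D₁…D_7; terminal Gordon value at t=7 with g = 0.037; discount at r = 0.147.
D_1 = 8.6537
D_2 = 10.5921
D_3 = 12.9647
D_4 = 13.9928
D_5 = 15.1025
D_6 = 16.3001
D_7 = 17.5927
TV_7 = 18.2436/(0.147−0.037) = 165.8511
P₀ = Σ Dₜ/(1+r)ᵗ + TV_7/(1+r)^7 = 117.2733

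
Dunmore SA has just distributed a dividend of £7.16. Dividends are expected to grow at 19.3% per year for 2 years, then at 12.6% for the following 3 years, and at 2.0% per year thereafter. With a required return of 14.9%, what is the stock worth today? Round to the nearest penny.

Three-stage DDM. Project D₁…D_5; terminal Gordon value at t=5 with g = 0.02; discount at r = 0.149.
D_1 = 8.5419
D_2 = 10.1905
D_3 = 11.4745
D_4 = 12.9202
D_5 = 14.5482
TV_5 = 14.8392/(0.149−0.02) = 115.0322
P₀ = Σ Dₜ/(1+r)ᵗ + TV_5/(1+r)^5 = 94.8356

£94.84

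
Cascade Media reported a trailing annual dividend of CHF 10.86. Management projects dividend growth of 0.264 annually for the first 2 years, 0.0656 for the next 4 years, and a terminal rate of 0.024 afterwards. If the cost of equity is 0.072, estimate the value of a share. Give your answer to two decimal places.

Three-stage DDM. Project D₁…D_6; terminal Gordon value at t=6 with g = 0.024; discount at r = 0.072.
D_1 = 13.7270
D_2 = 17.3510
D_3 = 18.4892
D_4 = 19.7021
D_5 = 20.9946
D_6 = 22.3718
TV_6 = 22.9087/(0.072−0.024) = 477.2649
P₀ = Σ Dₜ/(1+r)ᵗ + TV_6/(1+r)^6 = 401.8800

CHF 401.88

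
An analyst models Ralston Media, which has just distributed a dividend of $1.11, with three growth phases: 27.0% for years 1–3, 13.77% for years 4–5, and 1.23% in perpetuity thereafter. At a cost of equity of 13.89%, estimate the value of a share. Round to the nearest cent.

$19.51

Three-stage DDM. Project D₁…D_5; terminal Gordon value at t=5 with g = 0.0123; discount at r = 0.1389.
D_1 = 1.4097
D_2 = 1.7903
D_3 = 2.2737
D_4 = 2.5868
D_5 = 2.9430
TV_5 = 2.9792/(0.1389−0.0123) = 23.5323
P₀ = Σ Dₜ/(1+r)ᵗ + TV_5/(1+r)^5 = 19.5117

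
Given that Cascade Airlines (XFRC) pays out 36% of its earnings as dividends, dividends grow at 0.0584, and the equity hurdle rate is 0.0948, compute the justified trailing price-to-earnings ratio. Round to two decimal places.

Justified trailing P/E = b(1+g)/(r−g) = 0.36×(1+0.0584)/(0.0948−0.0584) = 10.4677

10.47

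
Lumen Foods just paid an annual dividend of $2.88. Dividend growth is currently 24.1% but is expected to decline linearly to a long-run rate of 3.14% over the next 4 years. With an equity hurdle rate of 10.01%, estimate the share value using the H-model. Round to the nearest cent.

H-model: P₀ = D₀[(1+g_L) + H(g_S−g_L)]/(r−g_L), with H = 4/2 = 2.
P₀ = 2.88 × [(1+0.0314) + 2×(0.241−0.0314)] / (0.1001−0.0314)
   = 2.88 × 1.4506 / 0.0687 = 60.8112

$60.81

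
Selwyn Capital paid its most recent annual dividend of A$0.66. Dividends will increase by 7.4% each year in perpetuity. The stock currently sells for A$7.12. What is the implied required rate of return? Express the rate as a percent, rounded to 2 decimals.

17.36%

Rearranging the constant-growth DDM: r = D₁/P₀ + g.
D₁ = 0.66 × (1 + 0.074) = 0.7088.
r = 0.7088 / 7.12 + 0.074 = 0.09956 + 0.074 = 0.17356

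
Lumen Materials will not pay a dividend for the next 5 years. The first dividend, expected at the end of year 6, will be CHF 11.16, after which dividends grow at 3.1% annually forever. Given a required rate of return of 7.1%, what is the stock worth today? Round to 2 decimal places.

CHF 198.00

Deferred-dividend DDM. At t=5 the remaining stream is a growing perpetuity with first payment D_6 = 11.16.
V_5 = D_6/(r−g) = 11.16/(0.071−0.031) = 279.0000
P₀ = V_5/(1+r)^5 = 279.0000/(1+0.071)^5 = 197.9962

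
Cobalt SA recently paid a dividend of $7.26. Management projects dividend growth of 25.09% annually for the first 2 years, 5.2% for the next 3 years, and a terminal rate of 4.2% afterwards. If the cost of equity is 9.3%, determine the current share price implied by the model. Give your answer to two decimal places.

Three-stage DDM. Project D₁…D_5; terminal Gordon value at t=5 with g = 0.042; discount at r = 0.093.
D_1 = 9.0815
D_2 = 11.3601
D_3 = 11.9508
D_4 = 12.5723
D_5 = 13.2260
TV_5 = 13.7815/(0.093−0.042) = 270.2256
P₀ = Σ Dₜ/(1+r)ᵗ + TV_5/(1+r)^5 = 217.4893

$217.49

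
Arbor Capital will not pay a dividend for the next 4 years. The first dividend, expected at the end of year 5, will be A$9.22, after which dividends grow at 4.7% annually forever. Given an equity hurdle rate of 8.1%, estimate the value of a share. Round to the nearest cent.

A$198.59

Deferred-dividend DDM. At t=4 the remaining stream is a growing perpetuity with first payment D_5 = 9.22.
V_4 = D_5/(r−g) = 9.22/(0.081−0.047) = 271.1765
P₀ = V_4/(1+r)^4 = 271.1765/(1+0.081)^4 = 198.5863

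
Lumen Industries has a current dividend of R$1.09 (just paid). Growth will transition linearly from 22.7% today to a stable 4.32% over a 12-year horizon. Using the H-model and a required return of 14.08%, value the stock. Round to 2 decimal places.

R$23.97

H-model: P₀ = D₀[(1+g_L) + H(g_S−g_L)]/(r−g_L), with H = 12/2 = 6.
P₀ = 1.09 × [(1+0.0432) + 6×(0.227−0.0432)] / (0.1408−0.0432)
   = 1.09 × 2.1460 / 0.0976 = 23.9666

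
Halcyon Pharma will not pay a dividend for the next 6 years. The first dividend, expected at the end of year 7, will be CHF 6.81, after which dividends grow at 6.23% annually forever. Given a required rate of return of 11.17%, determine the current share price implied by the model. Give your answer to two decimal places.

Deferred-dividend DDM. At t=6 the remaining stream is a growing perpetuity with first payment D_7 = 6.81.
V_6 = D_7/(r−g) = 6.81/(0.1117−0.0623) = 137.8543
P₀ = V_6/(1+r)^6 = 137.8543/(1+0.1117)^6 = 73.0289

CHF 73.03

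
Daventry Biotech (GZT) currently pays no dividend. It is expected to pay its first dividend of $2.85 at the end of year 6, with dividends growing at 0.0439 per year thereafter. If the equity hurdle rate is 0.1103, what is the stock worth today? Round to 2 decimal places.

Deferred-dividend DDM. At t=5 the remaining stream is a growing perpetuity with first payment D_6 = 2.85.
V_5 = D_6/(r−g) = 2.85/(0.1103−0.0439) = 42.9217
P₀ = V_5/(1+r)^5 = 42.9217/(1+0.1103)^5 = 25.4375

$25.44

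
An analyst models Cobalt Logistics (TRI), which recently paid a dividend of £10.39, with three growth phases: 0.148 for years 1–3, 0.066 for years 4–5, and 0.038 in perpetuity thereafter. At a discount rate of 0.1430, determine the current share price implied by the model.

Three-stage DDM. Project D₁…D_5; terminal Gordon value at t=5 with g = 0.038; discount at r = 0.143.
D_1 = 11.9277
D_2 = 13.6930
D_3 = 15.7196
D_4 = 16.7571
D_5 = 17.8631
TV_5 = 18.5418/(0.143−0.038) = 176.5890
P₀ = Σ Dₜ/(1+r)ᵗ + TV_5/(1+r)^5 = 140.9352

£140.94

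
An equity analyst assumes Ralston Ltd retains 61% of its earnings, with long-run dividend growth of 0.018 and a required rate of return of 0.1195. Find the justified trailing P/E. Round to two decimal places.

3.91

Payout ratio b = 1 − 0.61 = 0.39.
Justified trailing P/E = b(1+g)/(r−g) = 0.39×(1+0.018)/(0.1195−0.018) = 3.9115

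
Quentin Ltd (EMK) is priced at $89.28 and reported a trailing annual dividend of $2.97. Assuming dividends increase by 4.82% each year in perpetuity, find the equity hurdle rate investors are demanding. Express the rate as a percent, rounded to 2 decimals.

8.31%

Rearranging the constant-growth DDM: r = D₁/P₀ + g.
D₁ = 2.97 × (1 + 0.0482) = 3.1132.
r = 3.1132 / 89.28 + 0.0482 = 0.03487 + 0.0482 = 0.08307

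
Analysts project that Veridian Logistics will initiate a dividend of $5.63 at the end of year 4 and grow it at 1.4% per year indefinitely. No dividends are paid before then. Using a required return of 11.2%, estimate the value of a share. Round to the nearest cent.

Deferred-dividend DDM. At t=3 the remaining stream is a growing perpetuity with first payment D_4 = 5.63.
V_3 = D_4/(r−g) = 5.63/(0.112−0.014) = 57.4490
P₀ = V_3/(1+r)^3 = 57.4490/(1+0.112)^3 = 41.7800

$41.78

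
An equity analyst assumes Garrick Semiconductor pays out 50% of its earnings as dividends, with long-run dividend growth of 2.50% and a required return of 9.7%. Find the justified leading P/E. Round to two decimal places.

Justified leading P/E = b/(r−g) = 0.50/(0.097−0.025) = 6.9444

6.94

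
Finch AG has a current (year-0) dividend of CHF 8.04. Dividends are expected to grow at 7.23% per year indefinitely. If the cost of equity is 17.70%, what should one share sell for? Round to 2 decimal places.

CHF 82.34

Gordon growth model: P₀ = D₁/(r − g). D₁ = 8.04 × (1 + 0.0723) = 8.6213.
P₀ = 8.6213 / (0.177 − 0.0723) = 8.6213 / 0.1047 = 82.3428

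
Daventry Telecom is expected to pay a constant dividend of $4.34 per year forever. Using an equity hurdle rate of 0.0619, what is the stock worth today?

Zero-growth DDM (perpetuity): P₀ = D/r = 4.34 / 0.0619 = 70.1131

$70.11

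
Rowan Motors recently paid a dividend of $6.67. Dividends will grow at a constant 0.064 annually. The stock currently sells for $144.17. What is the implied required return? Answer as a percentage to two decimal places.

Rearranging the constant-growth DDM: r = D₁/P₀ + g.
D₁ = 6.67 × (1 + 0.064) = 7.0969.
r = 7.0969 / 144.17 + 0.064 = 0.04923 + 0.064 = 0.11323

11.32%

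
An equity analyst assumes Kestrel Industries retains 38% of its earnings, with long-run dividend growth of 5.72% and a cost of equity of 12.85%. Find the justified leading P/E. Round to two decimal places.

Payout ratio b = 1 − 0.38 = 0.62.
Justified leading P/E = b/(r−g) = 0.62/(0.1285−0.0572) = 8.6957

8.70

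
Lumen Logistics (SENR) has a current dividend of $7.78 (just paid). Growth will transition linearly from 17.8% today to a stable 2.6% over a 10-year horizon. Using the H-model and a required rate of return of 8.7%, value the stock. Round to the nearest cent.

$227.79

H-model: P₀ = D₀[(1+g_L) + H(g_S−g_L)]/(r−g_L), with H = 10/2 = 5.
P₀ = 7.78 × [(1+0.026) + 5×(0.178−0.026)] / (0.087−0.026)
   = 7.78 × 1.7860 / 0.061 = 227.7882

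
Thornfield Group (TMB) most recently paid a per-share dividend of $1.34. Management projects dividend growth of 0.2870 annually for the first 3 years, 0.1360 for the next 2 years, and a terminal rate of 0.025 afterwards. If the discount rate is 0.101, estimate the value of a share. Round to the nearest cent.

Three-stage DDM. Project D₁…D_5; terminal Gordon value at t=5 with g = 0.025; discount at r = 0.101.
D_1 = 1.7246
D_2 = 2.2195
D_3 = 2.8565
D_4 = 3.2450
D_5 = 3.6864
TV_5 = 3.7785/(0.101−0.025) = 49.7173
P₀ = Σ Dₜ/(1+r)ᵗ + TV_5/(1+r)^5 = 40.7552

$40.76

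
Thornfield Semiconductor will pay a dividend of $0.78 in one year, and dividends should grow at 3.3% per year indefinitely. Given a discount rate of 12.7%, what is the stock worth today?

$8.30

Gordon growth model: P₀ = D₁/(r − g), with D₁ = 0.78 given directly.
P₀ = 0.7800 / (0.127 − 0.033) = 0.7800 / 0.094 = 8.2979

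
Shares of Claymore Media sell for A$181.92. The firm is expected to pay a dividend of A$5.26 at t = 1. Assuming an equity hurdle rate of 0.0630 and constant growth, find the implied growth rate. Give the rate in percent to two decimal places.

3.41%

From P₀ = D₁/(r − g), the implied growth is g = r − D₁/P₀.
g = 0.063 − 5.26/181.92 = 0.063 − 0.02891 = 0.03409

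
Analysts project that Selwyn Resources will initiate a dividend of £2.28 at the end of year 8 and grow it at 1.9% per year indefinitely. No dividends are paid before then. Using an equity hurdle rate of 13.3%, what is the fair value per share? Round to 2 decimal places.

Deferred-dividend DDM. At t=7 the remaining stream is a growing perpetuity with first payment D_8 = 2.28.
V_7 = D_8/(r−g) = 2.28/(0.133−0.019) = 20.0000
P₀ = V_7/(1+r)^7 = 20.0000/(1+0.133)^7 = 8.3449

£8.34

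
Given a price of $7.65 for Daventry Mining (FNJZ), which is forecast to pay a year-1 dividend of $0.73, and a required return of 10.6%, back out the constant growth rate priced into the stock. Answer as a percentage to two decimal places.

1.06%

From P₀ = D₁/(r − g), the implied growth is g = r − D₁/P₀.
g = 0.106 − 0.73/7.65 = 0.106 − 0.09542 = 0.01058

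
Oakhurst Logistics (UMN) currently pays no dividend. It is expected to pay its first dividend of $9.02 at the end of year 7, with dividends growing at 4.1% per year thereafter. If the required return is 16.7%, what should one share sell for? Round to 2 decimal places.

$28.34

Deferred-dividend DDM. At t=6 the remaining stream is a growing perpetuity with first payment D_7 = 9.02.
V_6 = D_7/(r−g) = 9.02/(0.167−0.041) = 71.5873
P₀ = V_6/(1+r)^6 = 71.5873/(1+0.167)^6 = 28.3407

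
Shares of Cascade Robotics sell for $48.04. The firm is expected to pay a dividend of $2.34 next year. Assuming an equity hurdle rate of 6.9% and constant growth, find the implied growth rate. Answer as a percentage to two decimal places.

From P₀ = D₁/(r − g), the implied growth is g = r − D₁/P₀.
g = 0.069 − 2.34/48.04 = 0.069 − 0.04871 = 0.02029

2.03%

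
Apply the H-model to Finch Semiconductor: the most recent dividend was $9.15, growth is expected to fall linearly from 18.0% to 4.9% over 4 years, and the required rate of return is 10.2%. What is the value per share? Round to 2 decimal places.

H-model: P₀ = D₀[(1+g_L) + H(g_S−g_L)]/(r−g_L), with H = 4/2 = 2.
P₀ = 9.15 × [(1+0.049) + 2×(0.18−0.049)] / (0.102−0.049)
   = 9.15 × 1.3110 / 0.053 = 226.3330

$226.33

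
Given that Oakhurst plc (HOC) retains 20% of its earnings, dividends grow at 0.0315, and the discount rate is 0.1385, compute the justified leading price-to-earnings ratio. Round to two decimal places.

7.48

Payout ratio b = 1 − 0.20 = 0.80.
Justified leading P/E = b/(r−g) = 0.80/(0.1385−0.0315) = 7.4766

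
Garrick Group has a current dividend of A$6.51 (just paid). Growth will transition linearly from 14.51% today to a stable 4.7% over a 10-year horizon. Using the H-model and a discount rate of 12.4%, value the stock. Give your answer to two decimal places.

A$129.99

H-model: P₀ = D₀[(1+g_L) + H(g_S−g_L)]/(r−g_L), with H = 10/2 = 5.
P₀ = 6.51 × [(1+0.047) + 5×(0.1451−0.047)] / (0.124−0.047)
   = 6.51 × 1.5375 / 0.077 = 129.9886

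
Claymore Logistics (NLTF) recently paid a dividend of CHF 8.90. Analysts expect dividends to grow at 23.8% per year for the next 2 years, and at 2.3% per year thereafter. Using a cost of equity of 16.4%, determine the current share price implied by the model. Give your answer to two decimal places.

CHF 92.58

Two-stage DDM. Project D₁…D_2 at 0.238, terminal growth 0.023, discount at r = 0.164.
D_1 = 11.0182
D_2 = 13.6405
Terminal value at t=2: TV = D_3/(r−g) = 13.9543/(0.164−0.023) = 98.9664
P₀ = 11.0182/(1+0.164)^1 + 13.6405/(1+0.164)^2 + 98.9664/(1+0.164)^2 = 92.5769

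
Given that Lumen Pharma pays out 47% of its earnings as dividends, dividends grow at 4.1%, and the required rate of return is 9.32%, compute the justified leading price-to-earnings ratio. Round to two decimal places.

Justified leading P/E = b/(r−g) = 0.47/(0.0932−0.041) = 9.0038

9.00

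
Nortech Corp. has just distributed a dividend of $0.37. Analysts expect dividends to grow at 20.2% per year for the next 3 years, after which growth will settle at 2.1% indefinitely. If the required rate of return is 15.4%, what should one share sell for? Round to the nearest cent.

$4.41

Two-stage DDM. Project D₁…D_3 at 0.202, terminal growth 0.021, discount at r = 0.154.
D_1 = 0.4447
D_2 = 0.5346
D_3 = 0.6426
Terminal value at t=3: TV = D_4/(r−g) = 0.6561/(0.154−0.021) = 4.9328
P₀ = 0.4447/(1+0.154)^1 + 0.5346/(1+0.154)^2 + 0.6426/(1+0.154)^3 + 4.9328/(1+0.154)^3 = 4.4147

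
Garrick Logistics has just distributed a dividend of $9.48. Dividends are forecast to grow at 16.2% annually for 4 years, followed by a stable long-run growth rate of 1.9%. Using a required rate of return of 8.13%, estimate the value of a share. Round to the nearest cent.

$252.34

Two-stage DDM. Project D₁…D_4 at 0.162, terminal growth 0.019, discount at r = 0.0813.
D_1 = 11.0158
D_2 = 12.8003
D_3 = 14.8740
D_4 = 17.2835
Terminal value at t=4: TV = D_5/(r−g) = 17.6119/(0.0813−0.019) = 282.6956
P₀ = 11.0158/(1+0.0813)^1 + 12.8003/(1+0.0813)^2 + 14.8740/(1+0.0813)^3 + 17.2835/(1+0.0813)^4 + 282.6956/(1+0.0813)^4 = 252.3354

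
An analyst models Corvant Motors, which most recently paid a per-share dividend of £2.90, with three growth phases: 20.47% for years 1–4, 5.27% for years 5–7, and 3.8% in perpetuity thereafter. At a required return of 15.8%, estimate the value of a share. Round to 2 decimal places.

£43.34

Three-stage DDM. Project D₁…D_7; terminal Gordon value at t=7 with g = 0.038; discount at r = 0.158.
D_1 = 3.4936
D_2 = 4.2088
D_3 = 5.0703
D_4 = 6.1082
D_5 = 6.4301
D_6 = 6.7690
D_7 = 7.1257
TV_7 = 7.3965/(0.158−0.038) = 61.6373
P₀ = Σ Dₜ/(1+r)ᵗ + TV_7/(1+r)^7 = 43.3389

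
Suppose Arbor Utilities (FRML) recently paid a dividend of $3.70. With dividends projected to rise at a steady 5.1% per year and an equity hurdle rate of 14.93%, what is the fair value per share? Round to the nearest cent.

$39.56

Gordon growth model: P₀ = D₁/(r − g). D₁ = 3.70 × (1 + 0.051) = 3.8887.
P₀ = 3.8887 / (0.1493 − 0.051) = 3.8887 / 0.0983 = 39.5595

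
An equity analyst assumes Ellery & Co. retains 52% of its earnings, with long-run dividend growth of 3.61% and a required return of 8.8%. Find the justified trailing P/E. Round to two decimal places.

9.58

Payout ratio b = 1 − 0.52 = 0.48.
Justified trailing P/E = b(1+g)/(r−g) = 0.48×(1+0.0361)/(0.088−0.0361) = 9.5824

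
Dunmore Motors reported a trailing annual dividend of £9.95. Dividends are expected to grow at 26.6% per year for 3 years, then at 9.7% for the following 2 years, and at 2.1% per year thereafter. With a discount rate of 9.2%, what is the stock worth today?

Three-stage DDM. Project D₁…D_5; terminal Gordon value at t=5 with g = 0.021; discount at r = 0.092.
D_1 = 12.5967
D_2 = 15.9474
D_3 = 20.1894
D_4 = 22.1478
D_5 = 24.2961
TV_5 = 24.8064/(0.092−0.021) = 349.3855
P₀ = Σ Dₜ/(1+r)ᵗ + TV_5/(1+r)^5 = 296.6403

£296.64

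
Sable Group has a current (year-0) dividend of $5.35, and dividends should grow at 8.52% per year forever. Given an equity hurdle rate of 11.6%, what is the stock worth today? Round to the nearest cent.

Gordon growth model: P₀ = D₁/(r − g). D₁ = 5.35 × (1 + 0.0852) = 5.8058.
P₀ = 5.8058 / (0.116 − 0.0852) = 5.8058 / 0.0308 = 188.5006

$188.50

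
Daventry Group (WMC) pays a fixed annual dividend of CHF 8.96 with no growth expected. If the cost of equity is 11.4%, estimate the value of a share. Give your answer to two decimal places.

Zero-growth DDM (perpetuity): P₀ = D/r = 8.96 / 0.114 = 78.5965

CHF 78.60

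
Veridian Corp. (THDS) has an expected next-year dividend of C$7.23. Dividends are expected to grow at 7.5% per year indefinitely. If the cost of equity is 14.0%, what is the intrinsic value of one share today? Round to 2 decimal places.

C$111.23

Gordon growth model: P₀ = D₁/(r − g), with D₁ = 7.23 given directly.
P₀ = 7.2300 / (0.14 − 0.075) = 7.2300 / 0.065 = 111.2308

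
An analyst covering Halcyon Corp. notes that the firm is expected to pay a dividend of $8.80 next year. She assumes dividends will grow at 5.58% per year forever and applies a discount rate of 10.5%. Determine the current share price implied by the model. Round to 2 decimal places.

Gordon growth model: P₀ = D₁/(r − g), with D₁ = 8.80 given directly.
P₀ = 8.8000 / (0.105 − 0.0558) = 8.8000 / 0.0492 = 178.8618

$178.86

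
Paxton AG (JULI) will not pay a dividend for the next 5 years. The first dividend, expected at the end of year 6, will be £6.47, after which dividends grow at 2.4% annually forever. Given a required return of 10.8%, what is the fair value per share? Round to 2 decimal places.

£46.12

Deferred-dividend DDM. At t=5 the remaining stream is a growing perpetuity with first payment D_6 = 6.47.
V_5 = D_6/(r−g) = 6.47/(0.108−0.024) = 77.0238
P₀ = V_5/(1+r)^5 = 77.0238/(1+0.108)^5 = 46.1239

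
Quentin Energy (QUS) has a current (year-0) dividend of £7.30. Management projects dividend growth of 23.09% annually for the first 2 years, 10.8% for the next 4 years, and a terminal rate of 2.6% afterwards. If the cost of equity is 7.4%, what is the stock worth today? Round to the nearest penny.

£291.61

Three-stage DDM. Project D₁…D_6; terminal Gordon value at t=6 with g = 0.026; discount at r = 0.074.
D_1 = 8.9856
D_2 = 11.0603
D_3 = 12.2549
D_4 = 13.5784
D_5 = 15.0448
D_6 = 16.6697
TV_6 = 17.1031/(0.074−0.026) = 356.3146
P₀ = Σ Dₜ/(1+r)ᵗ + TV_6/(1+r)^6 = 291.6141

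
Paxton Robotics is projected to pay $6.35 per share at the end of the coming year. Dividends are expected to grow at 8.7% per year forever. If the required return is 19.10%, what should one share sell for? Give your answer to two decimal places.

Gordon growth model: P₀ = D₁/(r − g), with D₁ = 6.35 given directly.
P₀ = 6.3500 / (0.191 − 0.087) = 6.3500 / 0.104 = 61.0577

$61.06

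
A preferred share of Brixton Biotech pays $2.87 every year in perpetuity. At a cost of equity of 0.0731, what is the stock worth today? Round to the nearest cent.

Zero-growth DDM (perpetuity): P₀ = D/r = 2.87 / 0.0731 = 39.2613

$39.26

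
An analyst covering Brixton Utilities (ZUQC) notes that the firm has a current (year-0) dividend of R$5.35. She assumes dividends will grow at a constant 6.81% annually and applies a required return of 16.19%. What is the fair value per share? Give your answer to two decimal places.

R$60.92

Gordon growth model: P₀ = D₁/(r − g). D₁ = 5.35 × (1 + 0.0681) = 5.7143.
P₀ = 5.7143 / (0.1619 − 0.0681) = 5.7143 / 0.0938 = 60.9204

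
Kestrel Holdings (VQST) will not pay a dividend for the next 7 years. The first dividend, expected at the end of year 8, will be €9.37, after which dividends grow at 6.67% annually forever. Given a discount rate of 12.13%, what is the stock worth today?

Deferred-dividend DDM. At t=7 the remaining stream is a growing perpetuity with first payment D_8 = 9.37.
V_7 = D_8/(r−g) = 9.37/(0.1213−0.0667) = 171.6117
P₀ = V_7/(1+r)^7 = 171.6117/(1+0.1213)^7 = 77.0006

€77.00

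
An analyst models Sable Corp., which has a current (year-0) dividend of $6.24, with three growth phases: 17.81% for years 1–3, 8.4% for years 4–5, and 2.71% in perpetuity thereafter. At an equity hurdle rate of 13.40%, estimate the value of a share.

$94.72

Three-stage DDM. Project D₁…D_5; terminal Gordon value at t=5 with g = 0.0271; discount at r = 0.134.
D_1 = 7.3513
D_2 = 8.6606
D_3 = 10.2031
D_4 = 11.0601
D_5 = 11.9892
TV_5 = 12.3141/(0.134−0.0271) = 115.1926
P₀ = Σ Dₜ/(1+r)ᵗ + TV_5/(1+r)^5 = 94.7226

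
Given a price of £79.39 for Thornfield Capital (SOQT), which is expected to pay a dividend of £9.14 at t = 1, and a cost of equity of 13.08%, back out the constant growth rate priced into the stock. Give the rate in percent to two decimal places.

From P₀ = D₁/(r − g), the implied growth is g = r − D₁/P₀.
g = 0.1308 − 9.14/79.39 = 0.1308 − 0.11513 = 0.01567

1.57%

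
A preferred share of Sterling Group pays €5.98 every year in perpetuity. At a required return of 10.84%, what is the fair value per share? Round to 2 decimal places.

€55.17

Zero-growth DDM (perpetuity): P₀ = D/r = 5.98 / 0.1084 = 55.1661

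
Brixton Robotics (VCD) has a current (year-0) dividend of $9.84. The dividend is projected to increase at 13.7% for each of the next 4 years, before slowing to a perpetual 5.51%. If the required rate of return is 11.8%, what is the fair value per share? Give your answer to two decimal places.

$217.63

Two-stage DDM. Project D₁…D_4 at 0.137, terminal growth 0.0551, discount at r = 0.118.
D_1 = 11.1881
D_2 = 12.7208
D_3 = 14.4636
D_4 = 16.4451
Terminal value at t=4: TV = D_5/(r−g) = 17.3512/(0.118−0.0551) = 275.8544
P₀ = 11.1881/(1+0.118)^1 + 12.7208/(1+0.118)^2 + 14.4636/(1+0.118)^3 + 16.4451/(1+0.118)^4 + 275.8544/(1+0.118)^4 = 217.6292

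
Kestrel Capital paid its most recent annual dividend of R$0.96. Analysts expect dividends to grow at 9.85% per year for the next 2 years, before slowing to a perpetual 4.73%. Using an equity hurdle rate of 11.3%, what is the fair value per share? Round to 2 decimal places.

R$16.79

Two-stage DDM. Project D₁…D_2 at 0.0985, terminal growth 0.0473, discount at r = 0.113.
D_1 = 1.0546
D_2 = 1.1584
Terminal value at t=2: TV = D_3/(r−g) = 1.2132/(0.113−0.0473) = 18.4662
P₀ = 1.0546/(1+0.113)^1 + 1.1584/(1+0.113)^2 + 18.4662/(1+0.113)^2 = 16.7895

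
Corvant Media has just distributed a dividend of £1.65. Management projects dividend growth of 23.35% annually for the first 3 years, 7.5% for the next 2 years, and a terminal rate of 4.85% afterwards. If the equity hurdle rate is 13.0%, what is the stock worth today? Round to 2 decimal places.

£34.89

Three-stage DDM. Project D₁…D_5; terminal Gordon value at t=5 with g = 0.0485; discount at r = 0.13.
D_1 = 2.0353
D_2 = 2.5105
D_3 = 3.0967
D_4 = 3.3290
D_5 = 3.5786
TV_5 = 3.7522/(0.13−0.0485) = 46.0393
P₀ = Σ Dₜ/(1+r)ᵗ + TV_5/(1+r)^5 = 34.8858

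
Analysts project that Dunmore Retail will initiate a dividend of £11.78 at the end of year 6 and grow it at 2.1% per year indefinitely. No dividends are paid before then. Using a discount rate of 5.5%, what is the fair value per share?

£265.10

Deferred-dividend DDM. At t=5 the remaining stream is a growing perpetuity with first payment D_6 = 11.78.
V_5 = D_6/(r−g) = 11.78/(0.055−0.021) = 346.4706
P₀ = V_5/(1+r)^5 = 346.4706/(1+0.055)^5 = 265.0965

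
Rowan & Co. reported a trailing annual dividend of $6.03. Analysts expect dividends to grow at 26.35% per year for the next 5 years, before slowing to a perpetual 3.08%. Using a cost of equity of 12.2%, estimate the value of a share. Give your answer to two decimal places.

Two-stage DDM. Project D₁…D_5 at 0.2635, terminal growth 0.0308, discount at r = 0.122.
D_1 = 7.6189
D_2 = 9.6265
D_3 = 12.1631
D_4 = 15.3680
D_5 = 19.4175
Terminal value at t=5: TV = D_6/(r−g) = 20.0156/(0.122−0.0308) = 219.4690
P₀ = 7.6189/(1+0.122)^1 + 9.6265/(1+0.122)^2 + 12.1631/(1+0.122)^3 + 15.3680/(1+0.122)^4 + 19.4175/(1+0.122)^5 + 219.4690/(1+0.122)^5 = 167.0925

$167.09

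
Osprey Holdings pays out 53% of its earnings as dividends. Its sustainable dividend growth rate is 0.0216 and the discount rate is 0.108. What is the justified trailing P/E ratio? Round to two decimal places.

6.27

Justified trailing P/E = b(1+g)/(r−g) = 0.53×(1+0.0216)/(0.108−0.0216) = 6.2668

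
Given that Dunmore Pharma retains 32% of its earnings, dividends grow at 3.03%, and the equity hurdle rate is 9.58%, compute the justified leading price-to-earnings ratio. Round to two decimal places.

10.38

Payout ratio b = 1 − 0.32 = 0.68.
Justified leading P/E = b/(r−g) = 0.68/(0.0958−0.0303) = 10.3817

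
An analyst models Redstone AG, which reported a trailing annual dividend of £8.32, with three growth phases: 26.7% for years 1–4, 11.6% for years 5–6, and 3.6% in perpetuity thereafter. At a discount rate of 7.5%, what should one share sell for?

Three-stage DDM. Project D₁…D_6; terminal Gordon value at t=6 with g = 0.036; discount at r = 0.075.
D_1 = 10.5414
D_2 = 13.3560
D_3 = 16.9221
D_4 = 21.4402
D_5 = 23.9273
D_6 = 26.7029
TV_6 = 27.6642/(0.075−0.036) = 709.3382
P₀ = Σ Dₜ/(1+r)ᵗ + TV_6/(1+r)^6 = 544.6325

£544.63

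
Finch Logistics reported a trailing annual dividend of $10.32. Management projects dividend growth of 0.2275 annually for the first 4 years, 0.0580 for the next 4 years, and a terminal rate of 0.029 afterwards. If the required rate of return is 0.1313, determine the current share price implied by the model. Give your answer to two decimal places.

$209.42

Three-stage DDM. Project D₁…D_8; terminal Gordon value at t=8 with g = 0.029; discount at r = 0.1313.
D_1 = 12.6678
D_2 = 15.5497
D_3 = 19.0873
D_4 = 23.4296
D_5 = 24.7886
D_6 = 26.2263
D_7 = 27.7474
D_8 = 29.3568
TV_8 = 30.2081/(0.1313−0.029) = 295.2896
P₀ = Σ Dₜ/(1+r)ᵗ + TV_8/(1+r)^8 = 209.4222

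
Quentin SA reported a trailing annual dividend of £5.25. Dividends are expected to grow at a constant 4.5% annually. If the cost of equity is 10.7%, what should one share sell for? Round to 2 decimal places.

Gordon growth model: P₀ = D₁/(r − g). D₁ = 5.25 × (1 + 0.045) = 5.4863.
P₀ = 5.4863 / (0.107 − 0.045) = 5.4863 / 0.062 = 88.4879

£88.49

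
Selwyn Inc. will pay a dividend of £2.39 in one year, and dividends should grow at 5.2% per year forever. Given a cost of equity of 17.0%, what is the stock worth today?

£20.25

Gordon growth model: P₀ = D₁/(r − g), with D₁ = 2.39 given directly.
P₀ = 2.3900 / (0.17 − 0.052) = 2.3900 / 0.118 = 20.2542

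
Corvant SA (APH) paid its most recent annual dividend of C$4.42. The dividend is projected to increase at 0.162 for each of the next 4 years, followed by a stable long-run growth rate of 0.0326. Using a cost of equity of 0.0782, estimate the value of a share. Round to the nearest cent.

Two-stage DDM. Project D₁…D_4 at 0.162, terminal growth 0.0326, discount at r = 0.0782.
D_1 = 5.1360
D_2 = 5.9681
D_3 = 6.9349
D_4 = 8.0584
Terminal value at t=4: TV = D_5/(r−g) = 8.3211/(0.0782−0.0326) = 182.4795
P₀ = 5.1360/(1+0.0782)^1 + 5.9681/(1+0.0782)^2 + 6.9349/(1+0.0782)^3 + 8.0584/(1+0.0782)^4 + 182.4795/(1+0.0782)^4 = 156.4187

C$156.42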